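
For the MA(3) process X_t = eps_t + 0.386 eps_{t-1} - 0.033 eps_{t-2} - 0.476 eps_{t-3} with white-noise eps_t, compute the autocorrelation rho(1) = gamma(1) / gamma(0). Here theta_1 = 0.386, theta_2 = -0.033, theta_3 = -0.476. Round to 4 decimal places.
\rho(1) = 0.2825

For an MA(q) process with theta_0 = 1, the autocovariance is
  gamma(k) = sigma^2 * sum_{i=0..q-k} theta_i * theta_{i+k},
and rho(k) = gamma(k) / gamma(0). Sigma^2 cancels.
  numerator   = (1)*(0.386) + (0.386)*(-0.033) + (-0.033)*(-0.476) = 0.38897.
  denominator = (1)^2 + (0.386)^2 + (-0.033)^2 + (-0.476)^2 = 1.376661.
  rho(1) = 0.38897 / 1.376661 = 0.2825.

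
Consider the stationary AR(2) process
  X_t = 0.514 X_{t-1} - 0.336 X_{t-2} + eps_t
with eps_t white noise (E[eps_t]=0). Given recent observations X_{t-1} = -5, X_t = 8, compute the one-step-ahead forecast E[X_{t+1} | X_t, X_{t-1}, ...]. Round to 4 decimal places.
E[X_{t+1} \mid \mathcal F_t] = 5.7920

For an AR(p) model X_t = c + sum_i phi_i X_{t-i} + eps_t, the
one-step-ahead conditional mean is
  E[X_{t+1} | X_t, ...] = c + sum_i phi_i X_{t+1-i}.
Substitute known values:
  E[X_{t+1} | ...] = (0.514) * (8) + (-0.336) * (-5)
                   = 5.7920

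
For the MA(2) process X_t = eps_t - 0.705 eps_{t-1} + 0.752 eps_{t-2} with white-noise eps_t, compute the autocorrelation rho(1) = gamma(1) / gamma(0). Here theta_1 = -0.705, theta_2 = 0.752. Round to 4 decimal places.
\rho(1) = -0.5989

For an MA(q) process with theta_0 = 1, the autocovariance is
  gamma(k) = sigma^2 * sum_{i=0..q-k} theta_i * theta_{i+k},
and rho(k) = gamma(k) / gamma(0). Sigma^2 cancels.
  numerator   = (1)*(-0.705) + (-0.705)*(0.752) = -1.23516.
  denominator = (1)^2 + (-0.705)^2 + (0.752)^2 = 2.062529.
  rho(1) = -1.23516 / 2.062529 = -0.5989.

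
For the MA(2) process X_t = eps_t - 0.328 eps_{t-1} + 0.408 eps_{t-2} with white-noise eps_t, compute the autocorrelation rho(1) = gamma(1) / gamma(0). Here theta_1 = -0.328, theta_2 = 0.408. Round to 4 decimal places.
\rho(1) = -0.3625

For an MA(q) process with theta_0 = 1, the autocovariance is
  gamma(k) = sigma^2 * sum_{i=0..q-k} theta_i * theta_{i+k},
and rho(k) = gamma(k) / gamma(0). Sigma^2 cancels.
  numerator   = (1)*(-0.328) + (-0.328)*(0.408) = -0.461824.
  denominator = (1)^2 + (-0.328)^2 + (0.408)^2 = 1.274048.
  rho(1) = -0.461824 / 1.274048 = -0.3625.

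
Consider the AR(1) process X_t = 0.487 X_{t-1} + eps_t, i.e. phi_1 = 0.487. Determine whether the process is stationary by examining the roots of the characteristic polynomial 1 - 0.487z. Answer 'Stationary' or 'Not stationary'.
\text{Stationary}

The AR(p) characteristic polynomial is P(z) = 1 - 0.487z.
Stationarity requires all roots to lie outside the unit circle, i.e. |z| > 1 for every root.
This is linear in z: 1 + (-0.487) z = 0  =>  z = -1/(-0.487) = 2.053388,  |z| = 2.053388.
Moduli of all roots: 2.0534.
All moduli strictly greater than 1? Yes.
Verdict: Stationary.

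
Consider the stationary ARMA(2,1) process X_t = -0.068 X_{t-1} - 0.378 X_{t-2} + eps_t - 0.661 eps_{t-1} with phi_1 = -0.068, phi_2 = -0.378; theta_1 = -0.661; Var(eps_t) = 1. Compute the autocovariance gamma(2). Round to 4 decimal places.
\gamma(2) = -0.6256

Multiply the model equation by X_{t-k} and take expectations. With theta_0 = psi_0 = 1 and psi_j the MA(infinity) weights, this gives
  gamma(k) - sum_i phi_i gamma(k-i) = c_k,
  c_k = sigma^2 * sum_{j=k..q} theta_j psi_{j-k}   (c_k = 0 for k > q),
using gamma(-m) = gamma(m).
psi-weights needed (psi_j = theta_j + sum_i phi_i psi_{j-i}):
  psi_1 = theta_1 + phi_1 = -0.661 + (-0.068) = -0.729
Right-hand sides:
  c_0 = sigma^2 (1 + theta_1 psi_1) = 1 * (1 + (-0.661)(-0.729)) = 1 * 1.481869 = 1.481869
  c_1 = sigma^2 theta_1 = 1 * (-0.661) = -0.661
  c_2 = 0
Equations for k = 0, 1, 2 (AR order 2, c_2 = 0):
  (E0) gamma(0) = phi_1 gamma(1) + phi_2 gamma(2) + c_0
  (E1) gamma(1) = phi_1 gamma(0) + phi_2 gamma(1) + c_1
  (E2) gamma(2) = phi_1 gamma(1) + phi_2 gamma(0)
From (E1): gamma(1) = A gamma(0) + B with
  A = phi_1 / (1 - phi_2) = -0.068 / 1.378 = -0.049347,   B = c_1 / (1 - phi_2) = -0.661 / 1.378 = -0.479681.
Insert (E2) into (E0): gamma(0) (1 - phi_2^2) = phi_1 (1 + phi_2) gamma(1) + c_0.
  phi_1 (1 + phi_2) = (-0.068)(0.622) = -0.042296,   1 - phi_2^2 = 0.857116.
Replace gamma(1) by A gamma(0) + B and collect gamma(0):
  gamma(0) [0.857116 - (-0.042296)(-0.049347)] = (-0.042296)(-0.479681) + 1.481869
  gamma(0) * 0.855029 = 1.502158
  gamma(0) = 1.502158 / 0.855029 = 1.75685.
  gamma(1) = A gamma(0) + B = (-0.049347)(1.75685) + (-0.479681) = -0.566376.
  gamma(2) = phi_1 gamma(1) + phi_2 gamma(0) = (-0.068)(-0.566376) + (-0.378)(1.75685) = -0.625576.
Therefore gamma(2) = -0.6256 (to 4 decimal places).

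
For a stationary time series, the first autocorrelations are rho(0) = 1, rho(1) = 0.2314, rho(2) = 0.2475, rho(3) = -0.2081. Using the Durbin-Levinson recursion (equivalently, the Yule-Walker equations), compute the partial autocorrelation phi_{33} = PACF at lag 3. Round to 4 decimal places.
\phi_{33} = -0.3320

The PACF at lag k is phi_{kk}, the last component of the solution
to the Yule-Walker system G_k phi = r_k where
  (G_k)_{ij} = rho(|i - j|), (r_k)_i = rho(i), i,j = 1..k.
Equivalently, Durbin-Levinson gives phi_{kk} iteratively:
  phi_{11} = rho(1)
  phi_{kk} = [rho(k) - sum_{j=1..k-1} phi_{k-1,j} rho(k-j)]
            / [1 - sum_{j=1..k-1} phi_{k-1,j} rho(j)],
  phi_{k,j} = phi_{k-1,j} - phi_{kk} phi_{k-1,k-j},  j = 1..k-1.
Step k = 1:
  phi_11 = rho(1) = 0.2314.
Step k = 2:
  phi_22 = [rho(2) - phi_11 rho(1)] / [1 - phi_11 rho(1)] = [0.2475 - (0.2314)(0.2314)] / [1 - (0.2314)(0.2314)]
         = 0.19395404 / 0.94645404 = 0.204927.
  Update: phi_21 = phi_11 - phi_22 phi_11 = 0.2314 - (0.204927)(0.2314) = 0.18398.
Step k = 3:
  phi_33 = [rho(3) - phi_21 rho(2) - phi_22 rho(1)] / [1 - phi_21 rho(1) - phi_22 rho(2)]
    numerator   = -0.2081 - (0.18398)(0.2475) - (0.204927)(0.2314) = -0.30105514
    denominator = 1 - (0.18398)(0.2314) - (0.204927)(0.2475) = 0.90670761
  phi_33 = -0.30105514 / 0.90670761 = -0.332.
Therefore phi_{33} = -0.3320.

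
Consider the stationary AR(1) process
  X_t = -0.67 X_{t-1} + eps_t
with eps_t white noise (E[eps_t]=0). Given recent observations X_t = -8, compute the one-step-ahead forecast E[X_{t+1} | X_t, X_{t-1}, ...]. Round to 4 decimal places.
E[X_{t+1} \mid \mathcal F_t] = 5.3600

For an AR(p) model X_t = c + sum_i phi_i X_{t-i} + eps_t, the
one-step-ahead conditional mean is
  E[X_{t+1} | X_t, ...] = c + sum_i phi_i X_{t+1-i}.
Substitute known values:
  E[X_{t+1} | ...] = (-0.67) * (-8)
                   = 5.3600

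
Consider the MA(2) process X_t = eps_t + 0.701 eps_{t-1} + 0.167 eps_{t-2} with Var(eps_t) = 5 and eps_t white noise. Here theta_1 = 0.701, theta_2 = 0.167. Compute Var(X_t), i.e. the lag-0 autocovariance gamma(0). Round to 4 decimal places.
\gamma(0) = 7.5965

For an MA(q) process X_t = eps_t + sum_i theta_i eps_{t-i} with
Var(eps_t) = sigma^2, the variance is
  gamma(0) = sigma^2 * (1 + sum_i theta_i^2).
  sum_i theta_i^2 = (0.701)^2 + (0.167)^2 = 0.491401 + 0.027889 = 0.51929.
  gamma(0) = 5 * (1 + 0.51929) = 5 * 1.51929 = 7.59645, which rounds to 7.5965.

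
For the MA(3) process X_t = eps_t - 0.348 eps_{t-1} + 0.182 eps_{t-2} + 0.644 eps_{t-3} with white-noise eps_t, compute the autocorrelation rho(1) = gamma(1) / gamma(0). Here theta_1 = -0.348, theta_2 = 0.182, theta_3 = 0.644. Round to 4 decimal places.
\rho(1) = -0.1875

For an MA(q) process with theta_0 = 1, the autocovariance is
  gamma(k) = sigma^2 * sum_{i=0..q-k} theta_i * theta_{i+k},
and rho(k) = gamma(k) / gamma(0). Sigma^2 cancels.
  numerator   = (1)*(-0.348) + (-0.348)*(0.182) + (0.182)*(0.644) = -0.294128.
  denominator = (1)^2 + (-0.348)^2 + (0.182)^2 + (0.644)^2 = 1.568964.
  rho(1) = -0.294128 / 1.568964 = -0.1875.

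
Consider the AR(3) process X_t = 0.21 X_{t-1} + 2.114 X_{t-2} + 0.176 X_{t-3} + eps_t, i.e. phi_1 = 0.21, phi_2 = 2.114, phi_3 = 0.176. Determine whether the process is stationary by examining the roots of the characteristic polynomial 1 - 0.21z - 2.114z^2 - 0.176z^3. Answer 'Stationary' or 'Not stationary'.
\text{Not stationary}

The AR(p) characteristic polynomial is P(z) = 1 - 0.21z - 2.114z^2 - 0.176z^3.
Stationarity requires all roots to lie outside the unit circle, i.e. |z| > 1 for every root.
Degree 3: look for a simple real root z0 first, then factor out (1 - z/z0) and solve the remaining quadratic.
Testing z0 = 0.625: P(0.625) = 1 + (-0.21)(0.625) + (-2.114)(0.625)^2 + (-0.176)(0.625)^3
  = 1 + (-0.13125) + (-0.825781) + (-0.042969) = 0.  So z_0 = 0.625 is a root, |z_0| = 0.625.
Divide out the factor (1 - 1.6 z) = (1 - z/z0) (since 1/z0 = 1.6):
  P(z) = (1 - 1.6 z)(1 + (1.39) z + (0.11) z^2)
  [check: z-coef 1.39 - (1.6) = -0.21; z^2-coef 0.11 - (1.6)(1.39) = -2.114; z^3-coef -(1.6)(0.11) = -0.176.]
Remaining roots from the quadratic factor 1 + (1.39) z + (0.11) z^2:
  Set 1 + (1.39) z + (0.11) z^2 = 0, i.e. a z^2 + b z + c = 0 with a = 0.11, b = 1.39, c = 1.
  Discriminant D = b^2 - 4ac = (1.39)^2 - 4*(0.11)*1 = 1.9321 - (0.44) = 1.4921.
  D >= 0, so the roots are real: z = (-b +/- sqrt(D)) / (2a) = (-1.39 +/- 1.221515) / (0.22).
    z_1 = (-1.39 + 1.221515) / (0.22) = -0.7658,   |z_1| = 0.7658.
    z_2 = (-1.39 - 1.221515) / (0.22) = -11.8705,   |z_2| = 11.8705.
Moduli of all roots: 0.6250, 0.7658, 11.8705.
All moduli strictly greater than 1? No.
Verdict: Not stationary.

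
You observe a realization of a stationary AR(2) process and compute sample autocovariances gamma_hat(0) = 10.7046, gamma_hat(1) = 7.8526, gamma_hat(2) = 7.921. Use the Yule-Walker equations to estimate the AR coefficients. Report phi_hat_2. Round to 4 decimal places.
\hat\phi_{2} = 0.4370

The Yule-Walker equations for an AR(p) process read, in matrix form,
  Gamma_p phi = r_p,   with   (Gamma_p)_{ij} = gamma(|i - j|),
                       (r_p)_i = gamma(i),   i,j = 1..p.
Substitute the sample gammas (Toeplitz matrix and right-hand side of size 2):
  Gamma_p = [[10.7046, 7.8526], [7.8526, 10.7046]]
  r_p     = [7.8526, 7.921]
Written out:
  10.7046 phi_1 + 7.8526 phi_2 = 7.8526
  7.8526 phi_1 + 10.7046 phi_2 = 7.921
Solve by Cramer's rule:
  det = gamma(0)^2 - gamma(1)^2 = (10.7046)^2 - (7.8526)^2 = 114.58846116 - 61.66332676 = 52.9251344
  phi_hat_1 = [gamma(1) gamma(0) - gamma(1) gamma(2)] / det = [(7.8526)(10.7046) - (7.8526)(7.921)] / 52.9251344 = 21.85849736 / 52.9251344 = 0.413
  phi_hat_2 = [gamma(0) gamma(2) - gamma(1)^2] / det = [(10.7046)(7.921) - (7.8526)^2] / 52.9251344 = 23.12780984 / 52.9251344 = 0.437
So phi_hat = [0.4130, 0.4370].
Therefore phi_hat_2 = 0.4370.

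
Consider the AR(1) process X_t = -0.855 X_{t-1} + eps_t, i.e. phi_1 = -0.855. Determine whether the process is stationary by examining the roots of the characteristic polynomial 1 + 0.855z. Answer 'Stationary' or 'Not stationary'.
\text{Stationary}

The AR(p) characteristic polynomial is P(z) = 1 + 0.855z.
Stationarity requires all roots to lie outside the unit circle, i.e. |z| > 1 for every root.
This is linear in z: 1 + (0.855) z = 0  =>  z = -1/(0.855) = -1.169591,  |z| = 1.169591.
Moduli of all roots: 1.1696.
All moduli strictly greater than 1? Yes.
Verdict: Stationary.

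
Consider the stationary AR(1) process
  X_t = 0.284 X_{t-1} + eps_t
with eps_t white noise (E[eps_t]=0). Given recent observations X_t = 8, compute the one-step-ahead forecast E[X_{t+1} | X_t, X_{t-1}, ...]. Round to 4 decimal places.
E[X_{t+1} \mid \mathcal F_t] = 2.2720

For an AR(p) model X_t = c + sum_i phi_i X_{t-i} + eps_t, the
one-step-ahead conditional mean is
  E[X_{t+1} | X_t, ...] = c + sum_i phi_i X_{t+1-i}.
Substitute known values:
  E[X_{t+1} | ...] = (0.284) * (8)
                   = 2.2720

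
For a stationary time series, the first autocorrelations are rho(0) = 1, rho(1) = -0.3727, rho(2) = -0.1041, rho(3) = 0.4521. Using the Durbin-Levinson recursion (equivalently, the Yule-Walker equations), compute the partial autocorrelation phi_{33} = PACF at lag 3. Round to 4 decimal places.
\phi_{33} = 0.3750

The PACF at lag k is phi_{kk}, the last component of the solution
to the Yule-Walker system G_k phi = r_k where
  (G_k)_{ij} = rho(|i - j|), (r_k)_i = rho(i), i,j = 1..k.
Equivalently, Durbin-Levinson gives phi_{kk} iteratively:
  phi_{11} = rho(1)
  phi_{kk} = [rho(k) - sum_{j=1..k-1} phi_{k-1,j} rho(k-j)]
            / [1 - sum_{j=1..k-1} phi_{k-1,j} rho(j)],
  phi_{k,j} = phi_{k-1,j} - phi_{kk} phi_{k-1,k-j},  j = 1..k-1.
Step k = 1:
  phi_11 = rho(1) = -0.3727.
Step k = 2:
  phi_22 = [rho(2) - phi_11 rho(1)] / [1 - phi_11 rho(1)] = [-0.1041 - (-0.3727)(-0.3727)] / [1 - (-0.3727)(-0.3727)]
         = -0.24300529 / 0.86109471 = -0.282205.
  Update: phi_21 = phi_11 - phi_22 phi_11 = -0.3727 - (-0.282205)(-0.3727) = -0.477878.
Step k = 3:
  phi_33 = [rho(3) - phi_21 rho(2) - phi_22 rho(1)] / [1 - phi_21 rho(1) - phi_22 rho(2)]
    numerator   = 0.4521 - (-0.477878)(-0.1041) - (-0.282205)(-0.3727) = 0.29717509
    denominator = 1 - (-0.477878)(-0.3727) - (-0.282205)(-0.1041) = 0.79251739
  phi_33 = 0.29717509 / 0.79251739 = 0.375.
Therefore phi_{33} = 0.3750.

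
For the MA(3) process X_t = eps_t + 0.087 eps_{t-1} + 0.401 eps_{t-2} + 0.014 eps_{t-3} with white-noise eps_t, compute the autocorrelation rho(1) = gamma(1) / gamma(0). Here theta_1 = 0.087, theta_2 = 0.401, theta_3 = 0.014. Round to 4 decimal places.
\rho(1) = 0.1091

For an MA(q) process with theta_0 = 1, the autocovariance is
  gamma(k) = sigma^2 * sum_{i=0..q-k} theta_i * theta_{i+k},
and rho(k) = gamma(k) / gamma(0). Sigma^2 cancels.
  numerator   = (1)*(0.087) + (0.087)*(0.401) + (0.401)*(0.014) = 0.127501.
  denominator = (1)^2 + (0.087)^2 + (0.401)^2 + (0.014)^2 = 1.168566.
  rho(1) = 0.127501 / 1.168566 = 0.1091.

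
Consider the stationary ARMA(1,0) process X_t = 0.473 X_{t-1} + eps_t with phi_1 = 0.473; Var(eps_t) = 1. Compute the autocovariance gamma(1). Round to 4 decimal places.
\gamma(1) = 0.6093

Multiply the model equation by X_{t-k} and take expectations. With theta_0 = psi_0 = 1 and psi_j the MA(infinity) weights, this gives
  gamma(k) - sum_i phi_i gamma(k-i) = c_k,
  c_k = sigma^2 * sum_{j=k..q} theta_j psi_{j-k}   (c_k = 0 for k > q),
using gamma(-m) = gamma(m).
Pure AR (q = 0): c_0 = sigma^2 = 1, c_k = 0 for k >= 1.
Equations for k = 0 and k = 1 (AR order 1):
  gamma(0) = phi_1 gamma(1) + c_0
  gamma(1) = phi_1 gamma(0) + c_1
Substituting the second into the first: gamma(0) (1 - phi_1^2) = c_0 + phi_1 c_1, so
  gamma(0) = c_0 / (1 - phi_1^2) = 1 / (1 - (0.473)^2) = 1 / 0.776271 = 1.28821.
  gamma(1) = phi_1 gamma(0) = (0.473)(1.28821) = 0.609323.
Therefore gamma(1) = 0.6093 (to 4 decimal places).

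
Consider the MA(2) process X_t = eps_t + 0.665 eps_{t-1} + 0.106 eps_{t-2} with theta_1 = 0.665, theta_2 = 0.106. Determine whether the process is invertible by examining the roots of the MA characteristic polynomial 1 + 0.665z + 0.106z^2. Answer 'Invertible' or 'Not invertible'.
\text{Invertible}

The MA(q) characteristic polynomial is P(z) = 1 + 0.665z + 0.106z^2.
Invertibility requires all roots to lie outside the unit circle, i.e. |z| > 1 for every root.
Set 1 + (0.665) z + (0.106) z^2 = 0, i.e. a z^2 + b z + c = 0 with a = 0.106, b = 0.665, c = 1.
Discriminant D = b^2 - 4ac = (0.665)^2 - 4*(0.106)*1 = 0.442225 - (0.424) = 0.018225.
D >= 0, so the roots are real: z = (-b +/- sqrt(D)) / (2a) = (-0.665 +/- 0.135) / (0.212).
  z_1 = (-0.665 + 0.135) / (0.212) = -2.5,   |z_1| = 2.5.
  z_2 = (-0.665 - 0.135) / (0.212) = -3.7736,   |z_2| = 3.7736.
Moduli of all roots: 2.5000, 3.7736.
All moduli strictly greater than 1? Yes.
Verdict: Invertible.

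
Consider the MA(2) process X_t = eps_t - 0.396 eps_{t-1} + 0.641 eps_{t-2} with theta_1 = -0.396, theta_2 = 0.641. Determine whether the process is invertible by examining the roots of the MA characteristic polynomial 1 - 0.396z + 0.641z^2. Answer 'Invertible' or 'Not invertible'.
\text{Invertible}

The MA(q) characteristic polynomial is P(z) = 1 - 0.396z + 0.641z^2.
Invertibility requires all roots to lie outside the unit circle, i.e. |z| > 1 for every root.
Set 1 + (-0.396) z + (0.641) z^2 = 0, i.e. a z^2 + b z + c = 0 with a = 0.641, b = -0.396, c = 1.
Discriminant D = b^2 - 4ac = (-0.396)^2 - 4*(0.641)*1 = 0.156816 - (2.564) = -2.407184.
D < 0, so the roots are the complex-conjugate pair z = (-b +/- i sqrt(-D)) / (2a) = 0.3089 +/- 1.2102i.
For a conjugate pair |z|^2 = z * conj(z) = (product of roots) = c/a = 1/(0.641) = 1.560062, so |z| = sqrt(1.560062) = 1.249 for both roots.
Moduli of all roots: 1.2490, 1.2490.
All moduli strictly greater than 1? Yes.
Verdict: Invertible.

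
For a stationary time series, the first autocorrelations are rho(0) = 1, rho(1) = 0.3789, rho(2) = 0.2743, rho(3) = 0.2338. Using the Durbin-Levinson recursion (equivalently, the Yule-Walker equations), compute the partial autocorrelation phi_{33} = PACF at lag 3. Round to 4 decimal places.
\phi_{33} = 0.1051

The PACF at lag k is phi_{kk}, the last component of the solution
to the Yule-Walker system G_k phi = r_k where
  (G_k)_{ij} = rho(|i - j|), (r_k)_i = rho(i), i,j = 1..k.
Equivalently, Durbin-Levinson gives phi_{kk} iteratively:
  phi_{11} = rho(1)
  phi_{kk} = [rho(k) - sum_{j=1..k-1} phi_{k-1,j} rho(k-j)]
            / [1 - sum_{j=1..k-1} phi_{k-1,j} rho(j)],
  phi_{k,j} = phi_{k-1,j} - phi_{kk} phi_{k-1,k-j},  j = 1..k-1.
Step k = 1:
  phi_11 = rho(1) = 0.3789.
Step k = 2:
  phi_22 = [rho(2) - phi_11 rho(1)] / [1 - phi_11 rho(1)] = [0.2743 - (0.3789)(0.3789)] / [1 - (0.3789)(0.3789)]
         = 0.13073479 / 0.85643479 = 0.15265.
  Update: phi_21 = phi_11 - phi_22 phi_11 = 0.3789 - (0.15265)(0.3789) = 0.321061.
Step k = 3:
  phi_33 = [rho(3) - phi_21 rho(2) - phi_22 rho(1)] / [1 - phi_21 rho(1) - phi_22 rho(2)]
    numerator   = 0.2338 - (0.321061)(0.2743) - (0.15265)(0.3789) = 0.0878939
    denominator = 1 - (0.321061)(0.3789) - (0.15265)(0.2743) = 0.83647812
  phi_33 = 0.0878939 / 0.83647812 = 0.1051.
Therefore phi_{33} = 0.1051.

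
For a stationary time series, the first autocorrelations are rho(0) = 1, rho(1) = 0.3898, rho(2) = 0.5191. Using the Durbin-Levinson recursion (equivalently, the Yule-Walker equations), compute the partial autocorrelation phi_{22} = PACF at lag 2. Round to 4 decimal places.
\phi_{22} = 0.4329

The PACF at lag k is phi_{kk}, the last component of the solution
to the Yule-Walker system G_k phi = r_k where
  (G_k)_{ij} = rho(|i - j|), (r_k)_i = rho(i), i,j = 1..k.
Equivalently, Durbin-Levinson gives phi_{kk} iteratively:
  phi_{11} = rho(1)
  phi_{kk} = [rho(k) - sum_{j=1..k-1} phi_{k-1,j} rho(k-j)]
            / [1 - sum_{j=1..k-1} phi_{k-1,j} rho(j)],
  phi_{k,j} = phi_{k-1,j} - phi_{kk} phi_{k-1,k-j},  j = 1..k-1.
Step k = 1:
  phi_11 = rho(1) = 0.3898.
Step k = 2:
  phi_22 = [rho(2) - phi_11 rho(1)] / [1 - phi_11 rho(1)] = [0.5191 - (0.3898)(0.3898)] / [1 - (0.3898)(0.3898)]
         = 0.36715596 / 0.84805596 = 0.4329.
Therefore phi_{22} = 0.4329.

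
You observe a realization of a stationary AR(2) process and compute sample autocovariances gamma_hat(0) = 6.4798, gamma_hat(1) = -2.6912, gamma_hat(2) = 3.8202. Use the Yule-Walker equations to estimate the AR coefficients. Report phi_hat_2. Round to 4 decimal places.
\hat\phi_{2} = 0.5040

The Yule-Walker equations for an AR(p) process read, in matrix form,
  Gamma_p phi = r_p,   with   (Gamma_p)_{ij} = gamma(|i - j|),
                       (r_p)_i = gamma(i),   i,j = 1..p.
Substitute the sample gammas (Toeplitz matrix and right-hand side of size 2):
  Gamma_p = [[6.4798, -2.6912], [-2.6912, 6.4798]]
  r_p     = [-2.6912, 3.8202]
Written out:
  6.4798 phi_1 - 2.6912 phi_2 = -2.6912
  -2.6912 phi_1 + 6.4798 phi_2 = 3.8202
Solve by Cramer's rule:
  det = gamma(0)^2 - gamma(1)^2 = (6.4798)^2 - (-2.6912)^2 = 41.98780804 - 7.24255744 = 34.7452506
  phi_hat_1 = [gamma(1) gamma(0) - gamma(1) gamma(2)] / det = [(-2.6912)(6.4798) - (-2.6912)(3.8202)] / 34.7452506 = -7.15751552 / 34.7452506 = -0.206
  phi_hat_2 = [gamma(0) gamma(2) - gamma(1)^2] / det = [(6.4798)(3.8202) - (-2.6912)^2] / 34.7452506 = 17.51157452 / 34.7452506 = 0.504
So phi_hat = [-0.2060, 0.5040].
Therefore phi_hat_2 = 0.5040.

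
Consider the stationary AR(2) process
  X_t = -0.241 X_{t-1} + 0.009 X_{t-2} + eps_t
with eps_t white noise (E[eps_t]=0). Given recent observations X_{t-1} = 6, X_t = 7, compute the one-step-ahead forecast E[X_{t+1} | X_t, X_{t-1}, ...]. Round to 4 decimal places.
E[X_{t+1} \mid \mathcal F_t] = -1.6330

For an AR(p) model X_t = c + sum_i phi_i X_{t-i} + eps_t, the
one-step-ahead conditional mean is
  E[X_{t+1} | X_t, ...] = c + sum_i phi_i X_{t+1-i}.
Substitute known values:
  E[X_{t+1} | ...] = (-0.241) * (7) + (0.009) * (6)
                   = -1.6330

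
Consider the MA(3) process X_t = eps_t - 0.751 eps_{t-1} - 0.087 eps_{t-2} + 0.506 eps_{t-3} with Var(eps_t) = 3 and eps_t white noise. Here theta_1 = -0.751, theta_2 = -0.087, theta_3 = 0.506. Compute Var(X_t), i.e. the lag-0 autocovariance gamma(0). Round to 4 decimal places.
\gamma(0) = 5.4828

For an MA(q) process X_t = eps_t + sum_i theta_i eps_{t-i} with
Var(eps_t) = sigma^2, the variance is
  gamma(0) = sigma^2 * (1 + sum_i theta_i^2).
  sum_i theta_i^2 = (-0.751)^2 + (-0.087)^2 + (0.506)^2 = 0.564001 + 0.007569 + 0.256036 = 0.827606.
  gamma(0) = 3 * (1 + 0.827606) = 3 * 1.827606 = 5.482818, which rounds to 5.4828.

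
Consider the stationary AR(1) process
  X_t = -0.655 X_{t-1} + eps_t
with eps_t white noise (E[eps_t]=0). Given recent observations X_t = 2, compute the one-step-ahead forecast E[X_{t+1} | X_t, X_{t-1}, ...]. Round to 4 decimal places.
E[X_{t+1} \mid \mathcal F_t] = -1.3100

For an AR(p) model X_t = c + sum_i phi_i X_{t-i} + eps_t, the
one-step-ahead conditional mean is
  E[X_{t+1} | X_t, ...] = c + sum_i phi_i X_{t+1-i}.
Substitute known values:
  E[X_{t+1} | ...] = (-0.655) * (2)
                   = -1.3100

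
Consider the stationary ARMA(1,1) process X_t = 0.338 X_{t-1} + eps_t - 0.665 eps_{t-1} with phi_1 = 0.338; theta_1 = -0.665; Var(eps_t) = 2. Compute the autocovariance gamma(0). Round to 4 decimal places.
\gamma(0) = 2.2414

Multiply the model equation by X_{t-k} and take expectations. With theta_0 = psi_0 = 1 and psi_j the MA(infinity) weights, this gives
  gamma(k) - sum_i phi_i gamma(k-i) = c_k,
  c_k = sigma^2 * sum_{j=k..q} theta_j psi_{j-k}   (c_k = 0 for k > q),
using gamma(-m) = gamma(m).
psi-weights needed (psi_j = theta_j + sum_i phi_i psi_{j-i}):
  psi_1 = theta_1 + phi_1 = -0.665 + (0.338) = -0.327
Right-hand sides:
  c_0 = sigma^2 (1 + theta_1 psi_1) = 2 * (1 + (-0.665)(-0.327)) = 2 * 1.217455 = 2.43491
  c_1 = sigma^2 theta_1 = 2 * (-0.665) = -1.33
  c_2 = 0
Equations for k = 0 and k = 1 (AR order 1):
  gamma(0) = phi_1 gamma(1) + c_0
  gamma(1) = phi_1 gamma(0) + c_1
Substituting the second into the first: gamma(0) (1 - phi_1^2) = c_0 + phi_1 c_1, so
  gamma(0) = (c_0 + phi_1 c_1) / (1 - phi_1^2) = (2.43491 + (0.338)(-1.33)) / (1 - (0.338)^2) = 1.98537 / 0.885756 = 2.241441.
Therefore gamma(0) = 2.2414 (to 4 decimal places).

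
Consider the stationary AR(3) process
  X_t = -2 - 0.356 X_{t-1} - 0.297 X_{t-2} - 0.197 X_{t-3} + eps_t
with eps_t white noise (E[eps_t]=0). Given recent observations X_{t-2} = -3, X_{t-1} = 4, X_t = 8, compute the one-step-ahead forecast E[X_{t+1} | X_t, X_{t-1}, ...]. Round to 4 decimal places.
E[X_{t+1} \mid \mathcal F_t] = -5.4450

For an AR(p) model X_t = c + sum_i phi_i X_{t-i} + eps_t, the
one-step-ahead conditional mean is
  E[X_{t+1} | X_t, ...] = c + sum_i phi_i X_{t+1-i}.
Substitute known values:
  E[X_{t+1} | ...] = -2 + (-0.356) * (8) + (-0.297) * (4) + (-0.197) * (-3)
                   = -5.4450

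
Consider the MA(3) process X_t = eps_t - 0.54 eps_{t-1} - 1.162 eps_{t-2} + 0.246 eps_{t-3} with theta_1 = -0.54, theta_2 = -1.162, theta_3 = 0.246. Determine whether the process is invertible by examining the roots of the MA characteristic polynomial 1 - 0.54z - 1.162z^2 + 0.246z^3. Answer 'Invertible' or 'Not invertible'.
\text{Not invertible}

The MA(q) characteristic polynomial is P(z) = 1 - 0.54z - 1.162z^2 + 0.246z^3.
Invertibility requires all roots to lie outside the unit circle, i.e. |z| > 1 for every root.
Degree 3: look for a simple real root z0 first, then factor out (1 - z/z0) and solve the remaining quadratic.
Testing z0 = 5: P(5) = 1 + (-0.54)(5) + (-1.162)(5)^2 + (0.246)(5)^3
  = 1 + (-2.7) + (-29.05) + (30.75) = 0.  So z_0 = 5 is a root, |z_0| = 5.
Divide out the factor (1 - 0.2 z) = (1 - z/z0) (since 1/z0 = 0.2):
  P(z) = (1 - 0.2 z)(1 + (-0.34) z + (-1.23) z^2)
  [check: z-coef -0.34 - (0.2) = -0.54; z^2-coef -1.23 - (0.2)(-0.34) = -1.162; z^3-coef -(0.2)(-1.23) = 0.246.]
Remaining roots from the quadratic factor 1 + (-0.34) z + (-1.23) z^2:
  Set 1 + (-0.34) z + (-1.23) z^2 = 0, i.e. a z^2 + b z + c = 0 with a = -1.23, b = -0.34, c = 1.
  Discriminant D = b^2 - 4ac = (-0.34)^2 - 4*(-1.23)*1 = 0.1156 - (-4.92) = 5.0356.
  D >= 0, so the roots are real: z = (-b +/- sqrt(D)) / (2a) = (0.34 +/- 2.244014) / (-2.46).
    z_1 = (0.34 + 2.244014) / (-2.46) = -1.0504,   |z_1| = 1.0504.
    z_2 = (0.34 - 2.244014) / (-2.46) = 0.774,   |z_2| = 0.774.
Moduli of all roots: 5.0000, 1.0504, 0.7740.
All moduli strictly greater than 1? No.
Verdict: Not invertible.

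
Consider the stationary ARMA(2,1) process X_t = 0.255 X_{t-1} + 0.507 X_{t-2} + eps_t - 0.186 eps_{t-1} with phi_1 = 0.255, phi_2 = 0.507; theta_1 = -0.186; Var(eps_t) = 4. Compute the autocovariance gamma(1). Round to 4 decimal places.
\gamma(1) = 1.6928

Multiply the model equation by X_{t-k} and take expectations. With theta_0 = psi_0 = 1 and psi_j the MA(infinity) weights, this gives
  gamma(k) - sum_i phi_i gamma(k-i) = c_k,
  c_k = sigma^2 * sum_{j=k..q} theta_j psi_{j-k}   (c_k = 0 for k > q),
using gamma(-m) = gamma(m).
psi-weights needed (psi_j = theta_j + sum_i phi_i psi_{j-i}):
  psi_1 = theta_1 + phi_1 = -0.186 + (0.255) = 0.069
Right-hand sides:
  c_0 = sigma^2 (1 + theta_1 psi_1) = 4 * (1 + (-0.186)(0.069)) = 4 * 0.987166 = 3.948664
  c_1 = sigma^2 theta_1 = 4 * (-0.186) = -0.744
  c_2 = 0
Equations for k = 0, 1, 2 (AR order 2, c_2 = 0):
  (E0) gamma(0) = phi_1 gamma(1) + phi_2 gamma(2) + c_0
  (E1) gamma(1) = phi_1 gamma(0) + phi_2 gamma(1) + c_1
  (E2) gamma(2) = phi_1 gamma(1) + phi_2 gamma(0)
From (E1): gamma(1) = A gamma(0) + B with
  A = phi_1 / (1 - phi_2) = 0.255 / 0.493 = 0.517241,   B = c_1 / (1 - phi_2) = -0.744 / 0.493 = -1.509128.
Insert (E2) into (E0): gamma(0) (1 - phi_2^2) = phi_1 (1 + phi_2) gamma(1) + c_0.
  phi_1 (1 + phi_2) = (0.255)(1.507) = 0.384285,   1 - phi_2^2 = 0.742951.
Replace gamma(1) by A gamma(0) + B and collect gamma(0):
  gamma(0) [0.742951 - (0.384285)(0.517241)] = (0.384285)(-1.509128) + 3.948664
  gamma(0) * 0.544183 = 3.368729
  gamma(0) = 3.368729 / 0.544183 = 6.190435.
  gamma(1) = A gamma(0) + B = (0.517241)(6.190435) + (-1.509128) = 1.692821.
Therefore gamma(1) = 1.6928 (to 4 decimal places).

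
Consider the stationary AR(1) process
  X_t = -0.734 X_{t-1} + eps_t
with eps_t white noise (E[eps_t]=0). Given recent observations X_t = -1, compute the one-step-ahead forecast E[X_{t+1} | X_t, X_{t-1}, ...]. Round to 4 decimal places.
E[X_{t+1} \mid \mathcal F_t] = 0.7340

For an AR(p) model X_t = c + sum_i phi_i X_{t-i} + eps_t, the
one-step-ahead conditional mean is
  E[X_{t+1} | X_t, ...] = c + sum_i phi_i X_{t+1-i}.
Substitute known values:
  E[X_{t+1} | ...] = (-0.734) * (-1)
                   = 0.7340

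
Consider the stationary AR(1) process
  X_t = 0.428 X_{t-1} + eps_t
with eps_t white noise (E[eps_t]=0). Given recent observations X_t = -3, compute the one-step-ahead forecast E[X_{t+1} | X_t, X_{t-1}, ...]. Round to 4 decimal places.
E[X_{t+1} \mid \mathcal F_t] = -1.2840

For an AR(p) model X_t = c + sum_i phi_i X_{t-i} + eps_t, the
one-step-ahead conditional mean is
  E[X_{t+1} | X_t, ...] = c + sum_i phi_i X_{t+1-i}.
Substitute known values:
  E[X_{t+1} | ...] = (0.428) * (-3)
                   = -1.2840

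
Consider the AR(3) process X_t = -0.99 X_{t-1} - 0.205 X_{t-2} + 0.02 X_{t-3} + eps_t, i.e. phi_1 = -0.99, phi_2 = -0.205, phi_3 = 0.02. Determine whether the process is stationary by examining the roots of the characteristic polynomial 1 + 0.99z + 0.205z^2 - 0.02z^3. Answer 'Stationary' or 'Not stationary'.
\text{Stationary}

The AR(p) characteristic polynomial is P(z) = 1 + 0.99z + 0.205z^2 - 0.02z^3.
Stationarity requires all roots to lie outside the unit circle, i.e. |z| > 1 for every root.
Degree 3: look for a simple real root z0 first, then factor out (1 - z/z0) and solve the remaining quadratic.
Testing z0 = -2: P(-2) = 1 + (0.99)(-2) + (0.205)(-2)^2 + (-0.02)(-2)^3
  = 1 + (-1.98) + (0.82) + (0.16) = 0.  So z_0 = -2 is a root, |z_0| = 2.
Divide out the factor (1 + 0.5 z) = (1 - z/z0) (since 1/z0 = -0.5):
  P(z) = (1 + 0.5 z)(1 + (0.49) z + (-0.04) z^2)
  [check: z-coef 0.49 - (-0.5) = 0.99; z^2-coef -0.04 - (-0.5)(0.49) = 0.205; z^3-coef -(-0.5)(-0.04) = -0.02.]
Remaining roots from the quadratic factor 1 + (0.49) z + (-0.04) z^2:
  Set 1 + (0.49) z + (-0.04) z^2 = 0, i.e. a z^2 + b z + c = 0 with a = -0.04, b = 0.49, c = 1.
  Discriminant D = b^2 - 4ac = (0.49)^2 - 4*(-0.04)*1 = 0.2401 - (-0.16) = 0.4001.
  D >= 0, so the roots are real: z = (-b +/- sqrt(D)) / (2a) = (-0.49 +/- 0.632535) / (-0.08).
    z_1 = (-0.49 + 0.632535) / (-0.08) = -1.7817,   |z_1| = 1.7817.
    z_2 = (-0.49 - 0.632535) / (-0.08) = 14.0317,   |z_2| = 14.0317.
Moduli of all roots: 2.0000, 1.7817, 14.0317.
All moduli strictly greater than 1? Yes.
Verdict: Stationary.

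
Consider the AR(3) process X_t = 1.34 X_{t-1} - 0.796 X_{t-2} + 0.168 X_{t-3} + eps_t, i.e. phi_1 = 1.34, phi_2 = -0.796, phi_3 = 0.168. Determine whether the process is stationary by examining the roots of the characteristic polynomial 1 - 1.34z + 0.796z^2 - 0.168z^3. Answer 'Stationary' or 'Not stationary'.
\text{Stationary}

The AR(p) characteristic polynomial is P(z) = 1 - 1.34z + 0.796z^2 - 0.168z^3.
Stationarity requires all roots to lie outside the unit circle, i.e. |z| > 1 for every root.
Degree 3: look for a simple real root z0 first, then factor out (1 - z/z0) and solve the remaining quadratic.
Testing z0 = 2.5: P(2.5) = 1 + (-1.34)(2.5) + (0.796)(2.5)^2 + (-0.168)(2.5)^3
  = 1 + (-3.35) + (4.975) + (-2.625) = 0.  So z_0 = 2.5 is a root, |z_0| = 2.5.
Divide out the factor (1 - 0.4 z) = (1 - z/z0) (since 1/z0 = 0.4):
  P(z) = (1 - 0.4 z)(1 + (-0.94) z + (0.42) z^2)
  [check: z-coef -0.94 - (0.4) = -1.34; z^2-coef 0.42 - (0.4)(-0.94) = 0.796; z^3-coef -(0.4)(0.42) = -0.168.]
Remaining roots from the quadratic factor 1 + (-0.94) z + (0.42) z^2:
  Set 1 + (-0.94) z + (0.42) z^2 = 0, i.e. a z^2 + b z + c = 0 with a = 0.42, b = -0.94, c = 1.
  Discriminant D = b^2 - 4ac = (-0.94)^2 - 4*(0.42)*1 = 0.8836 - (1.68) = -0.7964.
  D < 0, so the roots are the complex-conjugate pair z = (-b +/- i sqrt(-D)) / (2a) = 1.119 +/- 1.0624i.
  For a conjugate pair |z|^2 = z * conj(z) = (product of roots) = c/a = 1/(0.42) = 2.380952, so |z| = sqrt(2.380952) = 1.543 for both roots.
Moduli of all roots: 2.5000, 1.5430, 1.5430.
All moduli strictly greater than 1? Yes.
Verdict: Stationary.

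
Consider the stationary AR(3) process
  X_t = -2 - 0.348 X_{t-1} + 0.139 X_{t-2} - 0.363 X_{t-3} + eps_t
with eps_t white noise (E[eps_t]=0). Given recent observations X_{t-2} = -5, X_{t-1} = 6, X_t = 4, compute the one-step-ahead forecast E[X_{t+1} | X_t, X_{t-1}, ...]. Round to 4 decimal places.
E[X_{t+1} \mid \mathcal F_t] = -0.7430

For an AR(p) model X_t = c + sum_i phi_i X_{t-i} + eps_t, the
one-step-ahead conditional mean is
  E[X_{t+1} | X_t, ...] = c + sum_i phi_i X_{t+1-i}.
Substitute known values:
  E[X_{t+1} | ...] = -2 + (-0.348) * (4) + (0.139) * (6) + (-0.363) * (-5)
                   = -0.7430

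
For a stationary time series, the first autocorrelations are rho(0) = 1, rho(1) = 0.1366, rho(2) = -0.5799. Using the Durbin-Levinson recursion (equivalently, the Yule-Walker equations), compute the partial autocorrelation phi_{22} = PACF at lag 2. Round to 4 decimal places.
\phi_{22} = -0.6099

The PACF at lag k is phi_{kk}, the last component of the solution
to the Yule-Walker system G_k phi = r_k where
  (G_k)_{ij} = rho(|i - j|), (r_k)_i = rho(i), i,j = 1..k.
Equivalently, Durbin-Levinson gives phi_{kk} iteratively:
  phi_{11} = rho(1)
  phi_{kk} = [rho(k) - sum_{j=1..k-1} phi_{k-1,j} rho(k-j)]
            / [1 - sum_{j=1..k-1} phi_{k-1,j} rho(j)],
  phi_{k,j} = phi_{k-1,j} - phi_{kk} phi_{k-1,k-j},  j = 1..k-1.
Step k = 1:
  phi_11 = rho(1) = 0.1366.
Step k = 2:
  phi_22 = [rho(2) - phi_11 rho(1)] / [1 - phi_11 rho(1)] = [-0.5799 - (0.1366)(0.1366)] / [1 - (0.1366)(0.1366)]
         = -0.59855956 / 0.98134044 = -0.6099.
Therefore phi_{22} = -0.6099.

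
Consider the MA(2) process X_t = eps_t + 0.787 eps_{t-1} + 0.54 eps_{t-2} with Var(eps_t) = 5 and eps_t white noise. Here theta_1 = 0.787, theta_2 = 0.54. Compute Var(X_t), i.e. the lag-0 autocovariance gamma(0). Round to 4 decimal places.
\gamma(0) = 9.5548

For an MA(q) process X_t = eps_t + sum_i theta_i eps_{t-i} with
Var(eps_t) = sigma^2, the variance is
  gamma(0) = sigma^2 * (1 + sum_i theta_i^2).
  sum_i theta_i^2 = (0.787)^2 + (0.54)^2 = 0.619369 + 0.2916 = 0.910969.
  gamma(0) = 5 * (1 + 0.910969) = 5 * 1.910969 = 9.554845, which rounds to 9.5548.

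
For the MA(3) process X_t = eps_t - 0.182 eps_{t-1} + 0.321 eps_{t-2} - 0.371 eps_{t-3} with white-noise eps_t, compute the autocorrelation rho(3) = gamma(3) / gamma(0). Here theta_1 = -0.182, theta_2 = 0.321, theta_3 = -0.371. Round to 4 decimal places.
\rho(3) = -0.2913

For an MA(q) process with theta_0 = 1, the autocovariance is
  gamma(k) = sigma^2 * sum_{i=0..q-k} theta_i * theta_{i+k},
and rho(k) = gamma(k) / gamma(0). Sigma^2 cancels.
  numerator   = (1)*(-0.371) = -0.371.
  denominator = (1)^2 + (-0.182)^2 + (0.321)^2 + (-0.371)^2 = 1.273806.
  rho(3) = -0.371 / 1.273806 = -0.2913.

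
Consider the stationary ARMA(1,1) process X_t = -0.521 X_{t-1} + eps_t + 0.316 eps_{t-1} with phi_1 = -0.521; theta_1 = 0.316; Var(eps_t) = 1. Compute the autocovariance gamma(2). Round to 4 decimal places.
\gamma(2) = 0.1225

Multiply the model equation by X_{t-k} and take expectations. With theta_0 = psi_0 = 1 and psi_j the MA(infinity) weights, this gives
  gamma(k) - sum_i phi_i gamma(k-i) = c_k,
  c_k = sigma^2 * sum_{j=k..q} theta_j psi_{j-k}   (c_k = 0 for k > q),
using gamma(-m) = gamma(m).
psi-weights needed (psi_j = theta_j + sum_i phi_i psi_{j-i}):
  psi_1 = theta_1 + phi_1 = 0.316 + (-0.521) = -0.205
Right-hand sides:
  c_0 = sigma^2 (1 + theta_1 psi_1) = 1 * (1 + (0.316)(-0.205)) = 1 * 0.93522 = 0.93522
  c_1 = sigma^2 theta_1 = 1 * (0.316) = 0.316
  c_2 = 0
Equations for k = 0 and k = 1 (AR order 1):
  gamma(0) = phi_1 gamma(1) + c_0
  gamma(1) = phi_1 gamma(0) + c_1
Substituting the second into the first: gamma(0) (1 - phi_1^2) = c_0 + phi_1 c_1, so
  gamma(0) = (c_0 + phi_1 c_1) / (1 - phi_1^2) = (0.93522 + (-0.521)(0.316)) / (1 - (-0.521)^2) = 0.770584 / 0.728559 = 1.057682.
  gamma(1) = phi_1 gamma(0) + c_1 = (-0.521)(1.057682) + (0.316) = -0.235053.
For k = 2 (> q): gamma(2) = phi_1 gamma(1) = (-0.521)(-0.235053) = 0.122462.
Therefore gamma(2) = 0.1225 (to 4 decimal places).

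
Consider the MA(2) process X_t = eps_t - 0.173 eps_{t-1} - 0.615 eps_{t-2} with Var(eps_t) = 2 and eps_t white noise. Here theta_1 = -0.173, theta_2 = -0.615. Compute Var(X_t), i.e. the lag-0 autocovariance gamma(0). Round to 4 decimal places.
\gamma(0) = 2.8163

For an MA(q) process X_t = eps_t + sum_i theta_i eps_{t-i} with
Var(eps_t) = sigma^2, the variance is
  gamma(0) = sigma^2 * (1 + sum_i theta_i^2).
  sum_i theta_i^2 = (-0.173)^2 + (-0.615)^2 = 0.029929 + 0.378225 = 0.408154.
  gamma(0) = 2 * (1 + 0.408154) = 2 * 1.408154 = 2.816308, which rounds to 2.8163.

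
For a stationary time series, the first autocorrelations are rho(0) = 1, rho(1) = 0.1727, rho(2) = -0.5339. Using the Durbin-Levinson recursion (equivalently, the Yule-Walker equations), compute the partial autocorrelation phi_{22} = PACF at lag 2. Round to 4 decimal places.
\phi_{22} = -0.5811

The PACF at lag k is phi_{kk}, the last component of the solution
to the Yule-Walker system G_k phi = r_k where
  (G_k)_{ij} = rho(|i - j|), (r_k)_i = rho(i), i,j = 1..k.
Equivalently, Durbin-Levinson gives phi_{kk} iteratively:
  phi_{11} = rho(1)
  phi_{kk} = [rho(k) - sum_{j=1..k-1} phi_{k-1,j} rho(k-j)]
            / [1 - sum_{j=1..k-1} phi_{k-1,j} rho(j)],
  phi_{k,j} = phi_{k-1,j} - phi_{kk} phi_{k-1,k-j},  j = 1..k-1.
Step k = 1:
  phi_11 = rho(1) = 0.1727.
Step k = 2:
  phi_22 = [rho(2) - phi_11 rho(1)] / [1 - phi_11 rho(1)] = [-0.5339 - (0.1727)(0.1727)] / [1 - (0.1727)(0.1727)]
         = -0.56372529 / 0.97017471 = -0.5811.
Therefore phi_{22} = -0.5811.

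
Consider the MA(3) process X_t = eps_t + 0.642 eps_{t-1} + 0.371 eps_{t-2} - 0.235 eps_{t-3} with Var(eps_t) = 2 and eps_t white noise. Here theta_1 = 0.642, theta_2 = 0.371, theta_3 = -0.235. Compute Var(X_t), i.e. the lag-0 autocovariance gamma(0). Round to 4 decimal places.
\gamma(0) = 3.2101

For an MA(q) process X_t = eps_t + sum_i theta_i eps_{t-i} with
Var(eps_t) = sigma^2, the variance is
  gamma(0) = sigma^2 * (1 + sum_i theta_i^2).
  sum_i theta_i^2 = (0.642)^2 + (0.371)^2 + (-0.235)^2 = 0.412164 + 0.137641 + 0.055225 = 0.60503.
  gamma(0) = 2 * (1 + 0.60503) = 2 * 1.60503 = 3.21006, which rounds to 3.2101.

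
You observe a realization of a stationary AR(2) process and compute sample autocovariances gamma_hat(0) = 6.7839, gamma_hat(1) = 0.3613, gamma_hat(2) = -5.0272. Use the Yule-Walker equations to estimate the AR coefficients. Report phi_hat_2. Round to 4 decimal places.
\hat\phi_{2} = -0.7460

The Yule-Walker equations for an AR(p) process read, in matrix form,
  Gamma_p phi = r_p,   with   (Gamma_p)_{ij} = gamma(|i - j|),
                       (r_p)_i = gamma(i),   i,j = 1..p.
Substitute the sample gammas (Toeplitz matrix and right-hand side of size 2):
  Gamma_p = [[6.7839, 0.3613], [0.3613, 6.7839]]
  r_p     = [0.3613, -5.0272]
Written out:
  6.7839 phi_1 + 0.3613 phi_2 = 0.3613
  0.3613 phi_1 + 6.7839 phi_2 = -5.0272
Solve by Cramer's rule:
  det = gamma(0)^2 - gamma(1)^2 = (6.7839)^2 - (0.3613)^2 = 46.02129921 - 0.13053769 = 45.89076152
  phi_hat_1 = [gamma(1) gamma(0) - gamma(1) gamma(2)] / det = [(0.3613)(6.7839) - (0.3613)(-5.0272)] / 45.89076152 = 4.26735043 / 45.89076152 = 0.093
  phi_hat_2 = [gamma(0) gamma(2) - gamma(1)^2] / det = [(6.7839)(-5.0272) - (0.3613)^2] / 45.89076152 = -34.23455977 / 45.89076152 = -0.746
So phi_hat = [0.0930, -0.7460].
Therefore phi_hat_2 = -0.7460.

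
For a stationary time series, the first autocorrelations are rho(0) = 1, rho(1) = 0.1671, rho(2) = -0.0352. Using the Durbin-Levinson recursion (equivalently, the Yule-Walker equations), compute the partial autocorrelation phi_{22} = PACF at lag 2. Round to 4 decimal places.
\phi_{22} = -0.0649

The PACF at lag k is phi_{kk}, the last component of the solution
to the Yule-Walker system G_k phi = r_k where
  (G_k)_{ij} = rho(|i - j|), (r_k)_i = rho(i), i,j = 1..k.
Equivalently, Durbin-Levinson gives phi_{kk} iteratively:
  phi_{11} = rho(1)
  phi_{kk} = [rho(k) - sum_{j=1..k-1} phi_{k-1,j} rho(k-j)]
            / [1 - sum_{j=1..k-1} phi_{k-1,j} rho(j)],
  phi_{k,j} = phi_{k-1,j} - phi_{kk} phi_{k-1,k-j},  j = 1..k-1.
Step k = 1:
  phi_11 = rho(1) = 0.1671.
Step k = 2:
  phi_22 = [rho(2) - phi_11 rho(1)] / [1 - phi_11 rho(1)] = [-0.0352 - (0.1671)(0.1671)] / [1 - (0.1671)(0.1671)]
         = -0.06312241 / 0.97207759 = -0.0649.
Therefore phi_{22} = -0.0649.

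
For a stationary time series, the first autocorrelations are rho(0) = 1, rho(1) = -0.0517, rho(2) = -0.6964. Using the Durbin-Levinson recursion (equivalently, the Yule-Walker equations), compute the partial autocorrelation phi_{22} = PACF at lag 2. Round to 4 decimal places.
\phi_{22} = -0.7009

The PACF at lag k is phi_{kk}, the last component of the solution
to the Yule-Walker system G_k phi = r_k where
  (G_k)_{ij} = rho(|i - j|), (r_k)_i = rho(i), i,j = 1..k.
Equivalently, Durbin-Levinson gives phi_{kk} iteratively:
  phi_{11} = rho(1)
  phi_{kk} = [rho(k) - sum_{j=1..k-1} phi_{k-1,j} rho(k-j)]
            / [1 - sum_{j=1..k-1} phi_{k-1,j} rho(j)],
  phi_{k,j} = phi_{k-1,j} - phi_{kk} phi_{k-1,k-j},  j = 1..k-1.
Step k = 1:
  phi_11 = rho(1) = -0.0517.
Step k = 2:
  phi_22 = [rho(2) - phi_11 rho(1)] / [1 - phi_11 rho(1)] = [-0.6964 - (-0.0517)(-0.0517)] / [1 - (-0.0517)(-0.0517)]
         = -0.69907289 / 0.99732711 = -0.7009.
Therefore phi_{22} = -0.7009.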